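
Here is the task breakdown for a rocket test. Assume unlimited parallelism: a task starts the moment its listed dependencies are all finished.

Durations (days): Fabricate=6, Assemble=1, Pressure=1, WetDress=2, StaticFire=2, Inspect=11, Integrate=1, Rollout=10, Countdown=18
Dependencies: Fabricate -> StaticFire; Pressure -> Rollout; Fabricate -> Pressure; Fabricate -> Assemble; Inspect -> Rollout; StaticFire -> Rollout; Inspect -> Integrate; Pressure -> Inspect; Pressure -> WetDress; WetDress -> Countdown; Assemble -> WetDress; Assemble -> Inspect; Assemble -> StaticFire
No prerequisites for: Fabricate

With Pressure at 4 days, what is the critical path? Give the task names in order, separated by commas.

Fabricate, Pressure, Inspect, Rollout

As given, the longest chain is Fabricate→Pressure→Inspect→Rollout = 6+1+11+10 = 28, so the finish is 28 days.
Since Pressure is critical, the +3 change carries straight to that chain (now 31 days).
That remains the longest chain; total 31 days.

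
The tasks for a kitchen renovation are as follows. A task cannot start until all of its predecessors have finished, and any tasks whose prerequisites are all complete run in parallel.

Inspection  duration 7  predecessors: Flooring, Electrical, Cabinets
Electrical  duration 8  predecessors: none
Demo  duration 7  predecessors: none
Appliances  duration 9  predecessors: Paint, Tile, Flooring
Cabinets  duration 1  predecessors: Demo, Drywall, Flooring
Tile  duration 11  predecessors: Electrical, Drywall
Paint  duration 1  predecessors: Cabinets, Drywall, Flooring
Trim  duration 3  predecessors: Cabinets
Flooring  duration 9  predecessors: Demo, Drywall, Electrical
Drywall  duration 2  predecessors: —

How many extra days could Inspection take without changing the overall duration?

3

Critical path: Electrical→Flooring→Cabinets→Paint→Appliances = 8+9+1+1+9 = 28, so the finish is 28 days.
The longest chain containing Inspection totals 25 days.
Float = 28 − 25 = 3.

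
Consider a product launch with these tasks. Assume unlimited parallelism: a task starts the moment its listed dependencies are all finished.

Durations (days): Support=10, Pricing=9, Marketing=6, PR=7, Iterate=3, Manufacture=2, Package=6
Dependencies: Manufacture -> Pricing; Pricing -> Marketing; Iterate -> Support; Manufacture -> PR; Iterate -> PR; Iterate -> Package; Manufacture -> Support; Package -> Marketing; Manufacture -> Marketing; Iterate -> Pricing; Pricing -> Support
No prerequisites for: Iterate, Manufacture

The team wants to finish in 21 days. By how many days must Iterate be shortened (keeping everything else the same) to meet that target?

1

Current finish: 22 days; target: 21.
Iterate is on every critical path, so each day cut from Iterate cuts the finish by one (this holds down to a finish of 21).
Need 22 − 21 = 1 day off Iterate → Iterate becomes 2 days, finish becomes 21.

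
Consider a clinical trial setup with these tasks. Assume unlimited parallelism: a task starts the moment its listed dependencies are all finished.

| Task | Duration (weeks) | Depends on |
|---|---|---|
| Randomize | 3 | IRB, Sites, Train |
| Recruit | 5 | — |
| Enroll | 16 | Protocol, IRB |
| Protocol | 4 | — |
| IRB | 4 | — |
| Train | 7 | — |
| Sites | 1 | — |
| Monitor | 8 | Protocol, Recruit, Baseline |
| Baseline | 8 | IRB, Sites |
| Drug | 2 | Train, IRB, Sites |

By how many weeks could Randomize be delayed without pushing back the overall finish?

The longest chain is Protocol→Enroll = 4+16 = 20; overall finish 20 weeks.
Randomize finishes as early as 10 and must finish by 20.
So Randomize can slip 20 − 10 = 10 weeks.

10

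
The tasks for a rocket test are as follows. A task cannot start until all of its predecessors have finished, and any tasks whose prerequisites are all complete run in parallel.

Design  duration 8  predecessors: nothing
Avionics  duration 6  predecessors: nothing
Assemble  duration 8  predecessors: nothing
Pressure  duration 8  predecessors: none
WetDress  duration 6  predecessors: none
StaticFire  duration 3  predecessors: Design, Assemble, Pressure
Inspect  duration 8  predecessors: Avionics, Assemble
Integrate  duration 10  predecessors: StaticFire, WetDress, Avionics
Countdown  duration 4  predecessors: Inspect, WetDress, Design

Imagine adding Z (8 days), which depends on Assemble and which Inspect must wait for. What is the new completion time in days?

Originally the project takes 21 days.
With Z inserted, Inspect now waits for max(Avionics, Assemble, Z).
New critical path: Assemble→Z→Inspect→Countdown = 8+8+8+4 = 28 ⇒ 28 days.

28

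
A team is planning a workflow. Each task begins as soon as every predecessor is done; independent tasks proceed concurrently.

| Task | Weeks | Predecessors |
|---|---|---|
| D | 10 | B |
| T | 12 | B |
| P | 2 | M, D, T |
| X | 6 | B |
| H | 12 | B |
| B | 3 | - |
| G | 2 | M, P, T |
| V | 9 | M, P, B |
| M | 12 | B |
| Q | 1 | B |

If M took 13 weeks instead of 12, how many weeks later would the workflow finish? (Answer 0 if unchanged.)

1

The binding path is B→M→P→V = 3+12+2+9 = 26; finish at 26 weeks.
M is on the critical path; changing it to 13 makes that path 27 weeks.
No other chain overtakes it, so the finish is 27 weeks.
Change in finish: 27 − 26 = +1 weeks.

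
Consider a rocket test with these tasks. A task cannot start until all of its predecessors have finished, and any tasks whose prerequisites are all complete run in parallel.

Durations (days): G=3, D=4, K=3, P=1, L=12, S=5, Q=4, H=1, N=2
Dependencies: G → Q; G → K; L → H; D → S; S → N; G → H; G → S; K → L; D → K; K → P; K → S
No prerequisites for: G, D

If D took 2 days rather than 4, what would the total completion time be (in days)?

The binding path is D→K→L→H = 4+3+12+1 = 20; finish at 20 days.
Since D is critical, the -2 change carries straight to that chain (now 18 days).
Now G→K→L→H = 3+3+12+1 = 19 is longest, so the finish becomes 19 days.

19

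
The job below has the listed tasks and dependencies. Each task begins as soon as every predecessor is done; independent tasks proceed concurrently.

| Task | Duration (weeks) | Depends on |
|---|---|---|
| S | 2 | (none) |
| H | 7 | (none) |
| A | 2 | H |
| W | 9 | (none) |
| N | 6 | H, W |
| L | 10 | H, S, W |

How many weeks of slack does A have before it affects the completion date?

The longest chain is W→L = 9+10 = 19; overall finish 19 weeks.
Longest path through A: 9 weeks (earliest finish 9, latest finish 19).
Slack of A = 17 − 7 = 10 weeks.

10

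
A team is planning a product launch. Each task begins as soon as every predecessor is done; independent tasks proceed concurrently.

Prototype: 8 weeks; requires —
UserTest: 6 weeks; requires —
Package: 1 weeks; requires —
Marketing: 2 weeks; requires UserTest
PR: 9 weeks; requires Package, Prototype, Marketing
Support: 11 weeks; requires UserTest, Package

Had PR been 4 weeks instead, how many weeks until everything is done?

Critical path before the change: Prototype→PR = 8+9 = 17 giving 17 weeks.
PR lies on that path, so at 4 weeks the path becomes 12 weeks.
The binding chain switches to UserTest→Support = 6+11 = 17; finish 17 weeks.

17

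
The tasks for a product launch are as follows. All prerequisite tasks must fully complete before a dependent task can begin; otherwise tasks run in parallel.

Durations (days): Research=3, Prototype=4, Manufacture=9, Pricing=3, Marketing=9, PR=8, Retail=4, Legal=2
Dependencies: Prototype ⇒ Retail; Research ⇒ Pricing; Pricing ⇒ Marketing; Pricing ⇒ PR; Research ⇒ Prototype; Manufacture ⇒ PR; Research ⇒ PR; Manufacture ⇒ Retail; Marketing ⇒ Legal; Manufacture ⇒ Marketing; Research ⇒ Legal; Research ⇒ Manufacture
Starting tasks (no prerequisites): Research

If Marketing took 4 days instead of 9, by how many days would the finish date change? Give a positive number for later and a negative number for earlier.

-3

Actual critical path: Research→Manufacture→Marketing→Legal = 3+9+9+2 = 23 ⇒ 23 days.
Since Marketing is critical, the -5 change carries straight to that chain (now 18 days).
The binding chain switches to Research→Manufacture→PR = 3+9+8 = 20; finish 20 days.
Change in finish: 20 − 23 = -3 days.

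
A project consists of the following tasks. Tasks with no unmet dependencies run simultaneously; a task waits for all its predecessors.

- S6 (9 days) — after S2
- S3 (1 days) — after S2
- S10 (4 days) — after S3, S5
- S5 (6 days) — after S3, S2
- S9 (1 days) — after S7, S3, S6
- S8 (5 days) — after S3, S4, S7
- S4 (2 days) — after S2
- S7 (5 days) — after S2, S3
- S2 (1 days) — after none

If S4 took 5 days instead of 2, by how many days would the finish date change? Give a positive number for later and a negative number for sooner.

0

As given, the longest chain is S2→S3→S5→S10 = 1+1+6+4 = 12, so the finish is 12 days.
S4 is off the critical path — its longest chain is 8 days, giving 4 of slack.
No other chain overtakes it, so the finish is 12 days.
Change in finish: 12 − 12 = +0 days.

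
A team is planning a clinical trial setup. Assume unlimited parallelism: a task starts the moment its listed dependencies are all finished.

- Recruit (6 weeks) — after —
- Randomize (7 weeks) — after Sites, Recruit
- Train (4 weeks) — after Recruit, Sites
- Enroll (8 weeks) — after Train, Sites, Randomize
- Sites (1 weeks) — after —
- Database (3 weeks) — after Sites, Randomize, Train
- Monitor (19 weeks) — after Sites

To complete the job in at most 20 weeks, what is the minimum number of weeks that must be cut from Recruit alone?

Current finish: 21 weeks; target: 20.
Recruit is on every critical path, so each week cut from Recruit cuts the finish by one (this holds down to a finish of 20).
Need 21 − 20 = 1 week off Recruit → Recruit becomes 5 weeks, finish becomes 20.

1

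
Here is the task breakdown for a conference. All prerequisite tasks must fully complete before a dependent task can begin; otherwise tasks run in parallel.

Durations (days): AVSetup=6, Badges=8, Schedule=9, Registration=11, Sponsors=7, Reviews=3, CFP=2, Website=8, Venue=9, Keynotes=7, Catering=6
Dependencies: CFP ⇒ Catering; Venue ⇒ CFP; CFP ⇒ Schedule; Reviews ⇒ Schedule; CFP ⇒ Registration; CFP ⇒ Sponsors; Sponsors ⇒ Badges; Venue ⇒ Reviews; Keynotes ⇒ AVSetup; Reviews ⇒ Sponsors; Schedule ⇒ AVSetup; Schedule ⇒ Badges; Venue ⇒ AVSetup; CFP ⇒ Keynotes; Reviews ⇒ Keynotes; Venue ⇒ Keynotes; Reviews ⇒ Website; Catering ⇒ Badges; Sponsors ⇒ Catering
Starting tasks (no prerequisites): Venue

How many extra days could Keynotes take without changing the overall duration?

8

Venue→Reviews→Sponsors→Catering→Badges = 9+3+7+6+8 = 33 sets the makespan at 33 days.
The longest chain containing Keynotes totals 25 days.
Float = 33 − 25 = 8.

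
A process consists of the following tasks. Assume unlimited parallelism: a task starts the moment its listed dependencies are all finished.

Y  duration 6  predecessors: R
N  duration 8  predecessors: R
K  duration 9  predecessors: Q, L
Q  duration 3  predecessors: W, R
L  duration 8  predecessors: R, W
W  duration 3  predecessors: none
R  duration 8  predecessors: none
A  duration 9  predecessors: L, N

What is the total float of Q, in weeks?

The longest chain is R→L→A = 8+8+9 = 25; overall finish 25 weeks.
Longest path through Q: 20 weeks (earliest finish 11, latest finish 16).
Float = 25 − 20 = 5.

5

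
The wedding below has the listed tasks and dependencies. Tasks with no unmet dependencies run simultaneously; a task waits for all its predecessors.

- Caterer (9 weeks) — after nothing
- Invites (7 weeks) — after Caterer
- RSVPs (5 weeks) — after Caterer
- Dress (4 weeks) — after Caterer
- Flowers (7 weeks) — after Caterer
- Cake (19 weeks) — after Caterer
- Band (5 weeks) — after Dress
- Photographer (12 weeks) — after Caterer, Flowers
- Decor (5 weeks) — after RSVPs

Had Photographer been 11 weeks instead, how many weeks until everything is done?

28

The binding path is Caterer→Flowers→Photographer = 9+7+12 = 28; finish at 28 weeks.
Photographer lies on that path, so at 11 weeks the path becomes 27 weeks.
The binding chain switches to Caterer→Cake = 9+19 = 28; finish 28 weeks.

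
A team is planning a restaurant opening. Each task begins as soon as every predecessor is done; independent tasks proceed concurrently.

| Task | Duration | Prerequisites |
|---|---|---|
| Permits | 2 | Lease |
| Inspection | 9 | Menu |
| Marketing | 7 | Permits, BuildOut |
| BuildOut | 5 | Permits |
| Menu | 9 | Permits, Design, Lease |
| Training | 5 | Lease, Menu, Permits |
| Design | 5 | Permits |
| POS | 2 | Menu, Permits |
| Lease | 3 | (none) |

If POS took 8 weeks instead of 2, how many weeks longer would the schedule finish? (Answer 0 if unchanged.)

0

As given, the longest chain is Lease→Permits→Design→Menu→Inspection = 3+2+5+9+9 = 28, so the finish is 28 weeks.
POS is off the critical path — its longest chain is 21 weeks, giving 7 of slack.
That remains the longest chain; total 28 weeks.
Change in finish: 28 − 28 = +0 weeks.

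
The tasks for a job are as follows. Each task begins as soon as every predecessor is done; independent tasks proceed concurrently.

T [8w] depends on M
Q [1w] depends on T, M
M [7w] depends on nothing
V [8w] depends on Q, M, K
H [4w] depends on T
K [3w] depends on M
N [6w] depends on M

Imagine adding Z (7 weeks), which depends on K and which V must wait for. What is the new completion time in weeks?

25

Originally the schedule takes 24 weeks.
With Z inserted, V now waits for max(Q, M, K, Z).
New critical path: M→K→Z→V = 7+3+7+8 = 25 ⇒ 25 weeks.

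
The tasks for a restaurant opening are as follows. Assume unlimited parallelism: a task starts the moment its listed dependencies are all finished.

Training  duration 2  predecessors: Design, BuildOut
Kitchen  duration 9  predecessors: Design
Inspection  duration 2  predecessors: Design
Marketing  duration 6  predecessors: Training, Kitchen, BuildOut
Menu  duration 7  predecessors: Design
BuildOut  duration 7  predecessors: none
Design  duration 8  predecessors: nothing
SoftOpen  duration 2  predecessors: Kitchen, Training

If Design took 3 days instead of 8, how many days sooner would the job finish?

Critical path before the change: Design→Kitchen→Marketing = 8+9+6 = 23 giving 23 days.
Design is on the critical path; changing it to 3 makes that path 18 days.
That remains the longest chain; total 18 days.
Change in finish: 18 − 23 = -5 days.

5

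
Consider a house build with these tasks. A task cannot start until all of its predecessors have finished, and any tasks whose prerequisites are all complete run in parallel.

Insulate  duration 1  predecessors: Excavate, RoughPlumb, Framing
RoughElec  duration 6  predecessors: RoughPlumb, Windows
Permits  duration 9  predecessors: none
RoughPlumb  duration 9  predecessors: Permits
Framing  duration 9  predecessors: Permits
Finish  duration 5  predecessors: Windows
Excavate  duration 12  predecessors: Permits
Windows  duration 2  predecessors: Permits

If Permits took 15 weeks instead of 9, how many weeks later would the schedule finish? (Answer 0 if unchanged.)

6

Critical path before the change: Permits→RoughPlumb→RoughElec = 9+9+6 = 24 giving 24 weeks.
Permits is on the critical path; changing it to 15 makes that path 30 weeks.
No other chain overtakes it, so the finish is 30 weeks.
Change in finish: 30 − 24 = +6 weeks.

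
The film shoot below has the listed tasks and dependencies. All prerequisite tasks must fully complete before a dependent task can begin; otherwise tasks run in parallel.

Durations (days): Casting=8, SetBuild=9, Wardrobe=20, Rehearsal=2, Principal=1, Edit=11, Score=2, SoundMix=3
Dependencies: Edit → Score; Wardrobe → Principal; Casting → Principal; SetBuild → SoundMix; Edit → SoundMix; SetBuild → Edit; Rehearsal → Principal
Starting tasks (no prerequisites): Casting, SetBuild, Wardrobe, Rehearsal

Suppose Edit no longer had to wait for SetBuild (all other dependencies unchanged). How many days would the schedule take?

21

Original critical path: SetBuild→Edit→SoundMix = 9+11+3 = 23 ⇒ 23 days.
Without SetBuild→Edit, Edit's earliest start moves from 9 to 0.
After: Wardrobe→Principal = 20+1 = 21 → 21 days.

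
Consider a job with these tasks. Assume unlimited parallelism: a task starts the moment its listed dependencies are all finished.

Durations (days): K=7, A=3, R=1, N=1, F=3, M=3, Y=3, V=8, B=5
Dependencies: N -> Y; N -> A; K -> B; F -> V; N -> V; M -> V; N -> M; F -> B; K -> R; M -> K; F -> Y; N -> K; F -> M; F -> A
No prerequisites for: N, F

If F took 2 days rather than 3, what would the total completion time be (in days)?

Baseline: F→M→K→B = 3+3+7+5 = 18 → 18 days.
Since F is critical, the -1 change carries straight to that chain (now 17 days).
That remains the longest chain; total 17 days.

17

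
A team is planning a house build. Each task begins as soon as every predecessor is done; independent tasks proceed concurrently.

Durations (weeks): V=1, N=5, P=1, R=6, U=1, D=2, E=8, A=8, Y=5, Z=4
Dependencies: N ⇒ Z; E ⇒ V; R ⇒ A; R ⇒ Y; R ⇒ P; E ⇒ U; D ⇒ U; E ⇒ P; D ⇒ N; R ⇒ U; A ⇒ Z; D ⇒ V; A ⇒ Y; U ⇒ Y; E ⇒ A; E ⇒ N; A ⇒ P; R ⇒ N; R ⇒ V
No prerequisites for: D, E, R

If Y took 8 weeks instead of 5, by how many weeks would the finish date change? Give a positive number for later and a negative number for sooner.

The binding path is E→A→Y = 8+8+5 = 21; finish at 21 weeks.
Y lies on that path, so at 8 weeks the path becomes 24 weeks.
That remains the longest chain; total 24 weeks.
Change in finish: 24 − 21 = +3 weeks.

3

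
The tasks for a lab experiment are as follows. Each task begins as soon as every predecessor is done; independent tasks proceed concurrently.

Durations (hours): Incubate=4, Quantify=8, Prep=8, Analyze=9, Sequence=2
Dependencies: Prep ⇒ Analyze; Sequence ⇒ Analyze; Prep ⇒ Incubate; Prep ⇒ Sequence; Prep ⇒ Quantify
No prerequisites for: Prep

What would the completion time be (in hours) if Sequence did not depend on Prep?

Original critical path: Prep→Sequence→Analyze = 8+2+9 = 19 ⇒ 19 hours.
Without Prep→Sequence, Sequence's earliest start moves from 8 to 0.
The longest chain is now Prep→Analyze = 8+9 = 17, so the plan takes 17 hours.

17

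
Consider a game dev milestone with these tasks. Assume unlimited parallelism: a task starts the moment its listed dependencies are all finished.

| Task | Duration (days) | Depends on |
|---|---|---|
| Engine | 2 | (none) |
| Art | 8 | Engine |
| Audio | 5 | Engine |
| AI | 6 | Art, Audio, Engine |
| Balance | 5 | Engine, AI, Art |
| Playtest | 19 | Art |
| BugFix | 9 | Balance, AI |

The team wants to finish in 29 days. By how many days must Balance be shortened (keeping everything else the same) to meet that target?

1

Current finish: 30 days; target: 29.
Balance is on every critical path, so each day cut from Balance cuts the finish by one (this holds down to a finish of 29).
Need 30 − 29 = 1 day off Balance → Balance becomes 4 days, finish becomes 29.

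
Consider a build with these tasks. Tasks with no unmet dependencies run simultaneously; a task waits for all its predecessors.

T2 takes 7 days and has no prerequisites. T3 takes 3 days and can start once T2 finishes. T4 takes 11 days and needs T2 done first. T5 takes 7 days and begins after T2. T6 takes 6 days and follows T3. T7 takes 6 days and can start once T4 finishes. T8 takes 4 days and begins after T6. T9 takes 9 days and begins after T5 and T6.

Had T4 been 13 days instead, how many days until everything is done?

26

Actual critical path: T2→T3→T6→T9 = 7+3+6+9 = 25 ⇒ 25 days.
The longest path through T4 is only 24 days, so T4 has float 1.
New critical path: T2→T4→T7 = 7+13+6 = 26 ⇒ 26 days.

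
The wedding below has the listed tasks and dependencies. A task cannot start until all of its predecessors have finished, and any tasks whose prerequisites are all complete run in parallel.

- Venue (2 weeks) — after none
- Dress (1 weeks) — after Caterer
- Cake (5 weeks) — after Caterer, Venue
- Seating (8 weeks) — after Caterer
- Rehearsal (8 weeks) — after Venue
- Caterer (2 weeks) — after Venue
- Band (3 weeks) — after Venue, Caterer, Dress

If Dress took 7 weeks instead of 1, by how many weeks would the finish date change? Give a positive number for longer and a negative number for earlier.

Critical path before the change: Venue→Caterer→Seating = 2+2+8 = 12 giving 12 weeks.
Dress is off the critical path — its longest chain is 8 weeks, giving 4 of slack.
New critical path: Venue→Caterer→Dress→Band = 2+2+7+3 = 14 ⇒ 14 weeks.
Change in finish: 14 − 12 = +2 weeks.

2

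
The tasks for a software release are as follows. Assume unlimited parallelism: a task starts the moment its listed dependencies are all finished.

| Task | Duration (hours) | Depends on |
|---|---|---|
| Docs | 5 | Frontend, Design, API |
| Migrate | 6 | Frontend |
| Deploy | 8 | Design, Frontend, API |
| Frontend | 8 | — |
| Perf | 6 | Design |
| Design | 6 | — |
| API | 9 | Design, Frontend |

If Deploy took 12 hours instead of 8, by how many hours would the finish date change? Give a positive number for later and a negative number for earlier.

The binding path is Frontend→API→Deploy = 8+9+8 = 25; finish at 25 hours.
Since Deploy is critical, the +4 change carries straight to that chain (now 29 hours).
No other chain overtakes it, so the finish is 29 hours.
Change in finish: 29 − 25 = +4 hours.

4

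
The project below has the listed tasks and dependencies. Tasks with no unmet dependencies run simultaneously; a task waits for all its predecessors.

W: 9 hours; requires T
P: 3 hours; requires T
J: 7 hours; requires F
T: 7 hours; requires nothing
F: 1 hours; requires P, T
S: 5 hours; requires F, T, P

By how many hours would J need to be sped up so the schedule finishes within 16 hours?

2

Current finish: 18 hours; target: 16.
J is on every critical path, so each hour cut from J cuts the finish by one (this holds down to a finish of 16).
Need 18 − 16 = 2 hours off J → J becomes 5 hours, finish becomes 16.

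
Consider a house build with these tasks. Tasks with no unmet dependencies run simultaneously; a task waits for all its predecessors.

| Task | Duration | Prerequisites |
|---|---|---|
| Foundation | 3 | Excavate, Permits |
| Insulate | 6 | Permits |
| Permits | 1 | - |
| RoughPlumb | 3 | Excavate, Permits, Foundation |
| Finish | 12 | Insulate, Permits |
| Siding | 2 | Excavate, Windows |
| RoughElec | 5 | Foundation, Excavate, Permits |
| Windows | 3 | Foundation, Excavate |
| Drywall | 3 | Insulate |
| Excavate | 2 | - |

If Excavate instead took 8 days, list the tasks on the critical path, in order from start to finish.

Permits, Insulate, Finish

Actual critical path: Permits→Insulate→Finish = 1+6+12 = 19 ⇒ 19 days.
The longest path through Excavate is only 10 days, so Excavate has float 9.
No other chain overtakes it, so the finish is 19 days.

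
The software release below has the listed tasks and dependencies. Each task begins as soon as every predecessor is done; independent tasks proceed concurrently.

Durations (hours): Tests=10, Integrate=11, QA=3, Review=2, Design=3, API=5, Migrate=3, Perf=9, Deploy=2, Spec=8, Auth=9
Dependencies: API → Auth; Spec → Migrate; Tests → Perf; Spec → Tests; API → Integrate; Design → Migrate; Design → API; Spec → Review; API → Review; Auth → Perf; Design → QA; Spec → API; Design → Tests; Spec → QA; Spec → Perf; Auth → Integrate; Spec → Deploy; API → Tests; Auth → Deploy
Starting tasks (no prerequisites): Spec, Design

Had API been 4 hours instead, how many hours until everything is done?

As given, the longest chain is Spec→API→Auth→Integrate = 8+5+9+11 = 33, so the finish is 33 hours.
API lies on that path, so at 4 hours the path becomes 32 hours.
The critical path is still Spec→API→Auth→Integrate; finish is now 32 hours.

32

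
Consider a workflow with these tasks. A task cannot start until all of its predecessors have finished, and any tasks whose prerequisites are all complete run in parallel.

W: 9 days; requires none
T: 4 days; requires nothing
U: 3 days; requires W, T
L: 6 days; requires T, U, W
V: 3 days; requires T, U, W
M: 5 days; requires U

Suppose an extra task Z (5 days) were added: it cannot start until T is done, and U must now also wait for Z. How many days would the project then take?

18

Originally the project takes 18 days.
With Z inserted, U now waits for max(W, T, Z).
New critical path: W→U→L = 9+3+6 = 18 ⇒ 18 days.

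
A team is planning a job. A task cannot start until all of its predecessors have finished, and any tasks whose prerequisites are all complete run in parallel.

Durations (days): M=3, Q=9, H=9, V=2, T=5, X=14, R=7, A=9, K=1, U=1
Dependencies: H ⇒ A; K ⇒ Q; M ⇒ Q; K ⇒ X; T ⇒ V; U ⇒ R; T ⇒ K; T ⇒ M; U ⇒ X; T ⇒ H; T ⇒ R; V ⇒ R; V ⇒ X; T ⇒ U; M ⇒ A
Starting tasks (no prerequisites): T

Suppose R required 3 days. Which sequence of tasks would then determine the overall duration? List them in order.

T, H, A

Baseline: T→H→A = 5+9+9 = 23 → 23 days.
R is off the critical path — its longest chain is 14 days, giving 9 of slack.
No other chain overtakes it, so the finish is 23 days.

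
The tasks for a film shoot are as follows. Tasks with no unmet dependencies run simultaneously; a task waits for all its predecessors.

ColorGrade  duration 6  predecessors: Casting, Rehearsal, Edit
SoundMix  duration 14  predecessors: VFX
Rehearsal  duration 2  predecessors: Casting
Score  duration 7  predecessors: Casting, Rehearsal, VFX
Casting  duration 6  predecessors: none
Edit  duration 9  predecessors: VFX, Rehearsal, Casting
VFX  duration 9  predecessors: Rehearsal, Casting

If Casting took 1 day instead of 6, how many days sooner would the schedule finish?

The binding path is Casting→Rehearsal→VFX→Edit→ColorGrade = 6+2+9+9+6 = 32; finish at 32 days.
Since Casting is critical, the -5 change carries straight to that chain (now 27 days).
That remains the longest chain; total 27 days.
Change in finish: 27 − 32 = -5 days.

5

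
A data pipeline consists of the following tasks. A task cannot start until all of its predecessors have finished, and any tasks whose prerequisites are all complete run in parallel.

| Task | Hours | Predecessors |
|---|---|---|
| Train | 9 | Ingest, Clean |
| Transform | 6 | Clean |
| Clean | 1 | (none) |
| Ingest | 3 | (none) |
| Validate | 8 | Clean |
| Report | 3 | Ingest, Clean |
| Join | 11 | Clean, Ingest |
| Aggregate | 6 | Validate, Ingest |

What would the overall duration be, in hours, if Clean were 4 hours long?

Actual critical path: Clean→Validate→Aggregate = 1+8+6 = 15 ⇒ 15 hours.
Clean lies on that path, so at 4 hours the path becomes 18 hours.
No other chain overtakes it, so the finish is 18 hours.

18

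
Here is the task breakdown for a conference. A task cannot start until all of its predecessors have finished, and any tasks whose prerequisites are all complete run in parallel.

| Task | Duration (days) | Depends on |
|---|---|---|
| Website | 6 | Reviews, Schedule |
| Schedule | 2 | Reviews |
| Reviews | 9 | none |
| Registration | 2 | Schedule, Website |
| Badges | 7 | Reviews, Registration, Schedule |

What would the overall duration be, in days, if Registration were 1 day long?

Critical path before the change: Reviews→Schedule→Website→Registration→Badges = 9+2+6+2+7 = 26 giving 26 days.
Registration is on the critical path; changing it to 1 makes that path 25 days.
No other chain overtakes it, so the finish is 25 days.

25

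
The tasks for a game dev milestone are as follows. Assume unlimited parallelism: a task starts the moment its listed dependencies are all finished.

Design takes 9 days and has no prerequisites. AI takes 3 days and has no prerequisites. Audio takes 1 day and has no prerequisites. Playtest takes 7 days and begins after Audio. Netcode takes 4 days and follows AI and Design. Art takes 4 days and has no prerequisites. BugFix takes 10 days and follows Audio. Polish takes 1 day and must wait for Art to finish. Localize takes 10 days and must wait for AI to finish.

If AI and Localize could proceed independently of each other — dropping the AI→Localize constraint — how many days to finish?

13

With the dependency in place, Design→Netcode = 9+4 = 13 sets the finish at 13 days.
Without AI→Localize, Localize's earliest start moves from 3 to 0.
The longest chain is now Design→Netcode = 9+4 = 13, so the game dev milestone takes 13 days.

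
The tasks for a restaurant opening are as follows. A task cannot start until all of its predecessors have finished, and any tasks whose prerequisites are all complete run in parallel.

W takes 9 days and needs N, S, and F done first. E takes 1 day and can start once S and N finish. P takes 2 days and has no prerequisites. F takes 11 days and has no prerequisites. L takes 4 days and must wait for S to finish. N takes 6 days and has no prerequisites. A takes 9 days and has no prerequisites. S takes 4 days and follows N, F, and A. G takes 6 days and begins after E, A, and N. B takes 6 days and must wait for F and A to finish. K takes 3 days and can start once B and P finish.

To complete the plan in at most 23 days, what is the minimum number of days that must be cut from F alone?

Current finish: 24 days; target: 23.
F is on every critical path, so each day cut from F cuts the finish by one (this holds down to a finish of 22).
Need 24 − 23 = 1 day off F → F becomes 10 days, finish becomes 23.

1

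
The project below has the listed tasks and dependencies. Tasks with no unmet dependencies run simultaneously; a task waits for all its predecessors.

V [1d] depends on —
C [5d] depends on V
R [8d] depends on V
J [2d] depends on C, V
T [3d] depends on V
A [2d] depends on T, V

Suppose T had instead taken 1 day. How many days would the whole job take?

As given, the longest chain is V→R = 1+8 = 9, so the finish is 9 days.
T is off the critical path — its longest chain is 6 days, giving 3 of slack.
That remains the longest chain; total 9 days.

9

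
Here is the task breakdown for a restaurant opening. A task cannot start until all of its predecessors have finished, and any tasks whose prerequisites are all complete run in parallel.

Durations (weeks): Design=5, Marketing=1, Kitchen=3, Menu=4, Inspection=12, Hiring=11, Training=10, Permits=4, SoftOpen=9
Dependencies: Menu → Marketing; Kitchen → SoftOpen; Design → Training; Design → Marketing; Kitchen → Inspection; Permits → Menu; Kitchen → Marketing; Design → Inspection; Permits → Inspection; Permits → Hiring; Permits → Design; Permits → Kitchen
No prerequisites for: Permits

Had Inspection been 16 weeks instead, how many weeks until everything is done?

Baseline: Permits→Design→Inspection = 4+5+12 = 21 → 21 weeks.
Since Inspection is critical, the +4 change carries straight to that chain (now 25 weeks).
The critical path is still Permits→Design→Inspection; finish is now 25 weeks.

25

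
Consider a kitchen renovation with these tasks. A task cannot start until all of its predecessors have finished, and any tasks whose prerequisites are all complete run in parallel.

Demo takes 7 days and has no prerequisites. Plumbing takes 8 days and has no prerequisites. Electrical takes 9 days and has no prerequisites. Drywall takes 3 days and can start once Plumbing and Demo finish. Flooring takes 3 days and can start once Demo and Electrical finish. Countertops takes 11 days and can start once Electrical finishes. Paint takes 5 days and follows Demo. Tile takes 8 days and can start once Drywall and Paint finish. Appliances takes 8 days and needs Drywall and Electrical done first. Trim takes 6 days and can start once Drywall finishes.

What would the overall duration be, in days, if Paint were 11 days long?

Baseline: Demo→Paint→Tile = 7+5+8 = 20 → 20 days.
Paint lies on that path, so at 11 days the path becomes 26 days.
No other chain overtakes it, so the finish is 26 days.

26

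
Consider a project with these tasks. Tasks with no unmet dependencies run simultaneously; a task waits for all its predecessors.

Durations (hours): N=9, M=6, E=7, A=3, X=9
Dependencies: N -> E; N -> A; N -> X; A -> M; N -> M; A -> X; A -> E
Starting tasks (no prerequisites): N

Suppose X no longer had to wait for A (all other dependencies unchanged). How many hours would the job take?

19

Before: longest chain N→A→X = 9+3+9 = 21, finish 21.
Without A→X, X's earliest start moves from 12 to 9.
New critical path: N→A→E = 9+3+7 = 19 ⇒ 19 hours.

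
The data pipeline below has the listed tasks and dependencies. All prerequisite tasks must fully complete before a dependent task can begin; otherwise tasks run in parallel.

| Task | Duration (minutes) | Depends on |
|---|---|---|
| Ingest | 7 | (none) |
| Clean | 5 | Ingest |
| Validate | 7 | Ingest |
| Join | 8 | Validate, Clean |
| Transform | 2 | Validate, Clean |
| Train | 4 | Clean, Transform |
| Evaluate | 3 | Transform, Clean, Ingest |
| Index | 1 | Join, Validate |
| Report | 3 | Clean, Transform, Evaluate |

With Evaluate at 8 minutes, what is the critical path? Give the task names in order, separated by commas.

The binding path is Ingest→Validate→Join→Index = 7+7+8+1 = 23; finish at 23 minutes.
The longest path through Evaluate is only 22 minutes, so Evaluate has float 1.
New critical path: Ingest→Validate→Transform→Evaluate→Report = 7+7+2+8+3 = 27 ⇒ 27 minutes.

Ingest, Validate, Transform, Evaluate, Report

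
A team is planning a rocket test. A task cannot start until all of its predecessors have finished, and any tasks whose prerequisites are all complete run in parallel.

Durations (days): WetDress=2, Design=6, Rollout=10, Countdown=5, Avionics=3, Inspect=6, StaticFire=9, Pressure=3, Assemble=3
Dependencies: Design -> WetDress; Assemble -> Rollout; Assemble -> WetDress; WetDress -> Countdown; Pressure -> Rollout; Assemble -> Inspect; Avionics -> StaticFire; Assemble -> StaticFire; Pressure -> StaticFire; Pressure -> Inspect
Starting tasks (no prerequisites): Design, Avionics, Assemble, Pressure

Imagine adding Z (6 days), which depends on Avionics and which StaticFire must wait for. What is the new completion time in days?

Originally the rocket test takes 13 days.
With Z inserted, StaticFire now waits for max(Pressure, Assemble, Avionics, Z).
New critical path: Avionics→Z→StaticFire = 3+6+9 = 18 ⇒ 18 days.

18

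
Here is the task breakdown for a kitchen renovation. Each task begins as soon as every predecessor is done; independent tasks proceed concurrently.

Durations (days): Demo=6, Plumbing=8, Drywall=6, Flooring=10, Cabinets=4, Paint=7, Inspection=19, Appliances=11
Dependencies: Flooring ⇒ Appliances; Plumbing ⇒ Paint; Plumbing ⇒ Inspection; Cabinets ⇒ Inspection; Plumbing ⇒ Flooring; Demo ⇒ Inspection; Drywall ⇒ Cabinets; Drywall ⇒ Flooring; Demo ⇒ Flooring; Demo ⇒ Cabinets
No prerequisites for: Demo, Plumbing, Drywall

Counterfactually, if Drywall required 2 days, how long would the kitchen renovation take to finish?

Baseline: Drywall→Cabinets→Inspection = 6+4+19 = 29 → 29 days.
Since Drywall is critical, the -4 change carries straight to that chain (now 25 days).
The binding chain switches to Demo→Cabinets→Inspection = 6+4+19 = 29; finish 29 days.

29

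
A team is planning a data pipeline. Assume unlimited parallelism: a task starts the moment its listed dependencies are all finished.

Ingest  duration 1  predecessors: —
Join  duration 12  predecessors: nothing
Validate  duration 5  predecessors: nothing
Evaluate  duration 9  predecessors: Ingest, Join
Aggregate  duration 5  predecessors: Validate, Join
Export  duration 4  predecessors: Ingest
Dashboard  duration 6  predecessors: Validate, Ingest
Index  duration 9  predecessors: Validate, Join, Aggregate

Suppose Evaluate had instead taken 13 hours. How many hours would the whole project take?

26

Actual critical path: Join→Aggregate→Index = 12+5+9 = 26 ⇒ 26 hours.
The longest path through Evaluate is only 21 hours, so Evaluate has float 5.
The critical path is still Join→Aggregate→Index; finish is now 26 hours.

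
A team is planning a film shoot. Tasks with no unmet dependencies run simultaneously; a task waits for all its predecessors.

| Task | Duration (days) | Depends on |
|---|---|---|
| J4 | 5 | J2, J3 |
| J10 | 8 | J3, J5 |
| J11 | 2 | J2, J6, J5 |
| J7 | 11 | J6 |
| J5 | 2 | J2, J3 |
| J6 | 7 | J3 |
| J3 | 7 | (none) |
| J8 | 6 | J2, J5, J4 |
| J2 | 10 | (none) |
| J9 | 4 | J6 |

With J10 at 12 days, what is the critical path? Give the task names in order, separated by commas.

Critical path before the change: J3→J6→J7 = 7+7+11 = 25 giving 25 days.
The longest path through J10 is only 20 days, so J10 has float 5.
No other chain overtakes it, so the finish is 25 days.

J3, J6, J7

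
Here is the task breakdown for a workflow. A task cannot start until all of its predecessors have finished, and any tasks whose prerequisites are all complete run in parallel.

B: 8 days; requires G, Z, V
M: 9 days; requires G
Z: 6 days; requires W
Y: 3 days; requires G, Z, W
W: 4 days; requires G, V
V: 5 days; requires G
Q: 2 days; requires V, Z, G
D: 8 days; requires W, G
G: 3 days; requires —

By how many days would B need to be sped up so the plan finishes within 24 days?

Current finish: 26 days; target: 24.
B is on every critical path, so each day cut from B cuts the finish by one (this holds down to a finish of 21).
Need 26 − 24 = 2 days off B → B becomes 6 days, finish becomes 24.

2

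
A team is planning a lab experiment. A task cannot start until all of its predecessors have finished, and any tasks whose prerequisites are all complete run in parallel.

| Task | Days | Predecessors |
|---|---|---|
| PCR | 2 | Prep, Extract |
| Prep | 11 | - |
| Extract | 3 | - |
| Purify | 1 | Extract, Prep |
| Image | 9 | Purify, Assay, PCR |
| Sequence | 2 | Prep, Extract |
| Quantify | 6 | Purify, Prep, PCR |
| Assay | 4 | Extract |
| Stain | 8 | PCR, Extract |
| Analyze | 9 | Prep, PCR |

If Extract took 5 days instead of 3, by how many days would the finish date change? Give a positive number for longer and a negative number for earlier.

0

Actual critical path: Prep→PCR→Analyze = 11+2+9 = 22 ⇒ 22 days.
The longest path through Extract is only 16 days, so Extract has float 6.
That remains the longest chain; total 22 days.
Change in finish: 22 − 22 = +0 days.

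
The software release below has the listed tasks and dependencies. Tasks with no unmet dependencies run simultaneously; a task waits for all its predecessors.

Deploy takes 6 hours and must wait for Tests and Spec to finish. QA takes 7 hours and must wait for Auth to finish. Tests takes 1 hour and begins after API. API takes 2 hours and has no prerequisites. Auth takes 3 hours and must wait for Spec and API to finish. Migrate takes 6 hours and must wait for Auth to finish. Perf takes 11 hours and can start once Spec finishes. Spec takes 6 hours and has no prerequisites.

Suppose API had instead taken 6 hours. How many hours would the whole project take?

Critical path before the change: Spec→Perf = 6+11 = 17 giving 17 hours.
API is off the critical path — its longest chain is 12 hours, giving 5 of slack.
The critical path is still Spec→Perf; finish is now 17 hours.

17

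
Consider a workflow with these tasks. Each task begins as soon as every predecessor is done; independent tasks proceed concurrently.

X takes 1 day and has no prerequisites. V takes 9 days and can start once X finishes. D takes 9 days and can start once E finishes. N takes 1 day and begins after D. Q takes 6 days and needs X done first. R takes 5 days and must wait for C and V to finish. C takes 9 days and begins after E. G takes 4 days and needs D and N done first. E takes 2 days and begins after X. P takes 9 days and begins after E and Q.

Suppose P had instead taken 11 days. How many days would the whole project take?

18

Critical path before the change: X→E→D→N→G = 1+2+9+1+4 = 17 giving 17 days.
The longest path through P is only 16 days, so P has float 1.
The binding chain switches to X→Q→P = 1+6+11 = 18; finish 18 days.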